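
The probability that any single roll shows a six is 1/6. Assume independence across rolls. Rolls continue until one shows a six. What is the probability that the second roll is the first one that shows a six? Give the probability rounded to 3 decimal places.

Geometric (trials to first success), p = 0.166667.
P(Y = 2) = (1−p)^1 · p = 0.83333 · 0.166667 = 0.13889

0.139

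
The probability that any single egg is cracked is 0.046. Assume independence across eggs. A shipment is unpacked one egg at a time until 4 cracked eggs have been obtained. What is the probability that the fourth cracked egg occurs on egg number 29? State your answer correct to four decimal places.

Y = trial on which the fourth success occurs; negative binomial, r=4, p=0.046.
P(Y=29) = C(28,3) · p^4 · (1−p)^25
= 3276 · 4.4775e-06 · 0.30811 = 0.004519

0.0045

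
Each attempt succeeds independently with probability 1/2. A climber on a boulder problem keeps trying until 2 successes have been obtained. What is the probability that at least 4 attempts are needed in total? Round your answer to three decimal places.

Needing more than 3 attempts ⇔ fewer than 2 successes in the first 3. With X ~ Binomial(3, 0.50), P(Y > 3) = P(X ≤ 1).
  k=0: C(3,0)·0.50^0·0.50^3 = 0.12500
  k=1: C(3,1)·0.50^1·0.50^2 = 0.37500
P(X ≤ 1) = 0.50000

0.500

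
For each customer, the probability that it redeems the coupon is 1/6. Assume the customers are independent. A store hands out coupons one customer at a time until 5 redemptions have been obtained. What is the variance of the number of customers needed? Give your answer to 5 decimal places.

150.00000

Y = total customers until the fifth success; negative binomial with r=5, p=0.166667.
Var(Y) = r(1−p)/p² = 5·0.833333 / 0.166667² = 150.0000000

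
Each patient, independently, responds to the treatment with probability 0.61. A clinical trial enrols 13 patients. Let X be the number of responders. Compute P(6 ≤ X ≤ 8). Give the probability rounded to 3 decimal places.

0.534

X ~ Binomial(13, 0.61); P(6 ≤ X ≤ 8) = Σ C(13,k) p^k (1−p)^(13−k) over k:
  k=6: C(13,6)·0.61^6·0.39^7 = 0.12132
  k=7: C(13,7)·0.61^7·0.39^6 = 0.18976
  k=8: C(13,8)·0.61^8·0.39^5 = 0.22261
Total = 0.53370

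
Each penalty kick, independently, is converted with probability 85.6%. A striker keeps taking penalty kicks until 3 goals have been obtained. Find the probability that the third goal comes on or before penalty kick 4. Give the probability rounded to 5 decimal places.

Finishing within 4 penalty kicks ⇔ at least 3 successes in the first 4. With X ~ Binomial(4, 0.856), P(Y ≤ 4) = 1 − P(X ≤ 2).
  k=0: C(4,0)·0.856^0·0.144^4 = 0.0004300
  k=1: C(4,1)·0.856^1·0.144^3 = 0.0102240
  k=2: C(4,2)·0.856^2·0.144^2 = 0.0911641
1 − 0.1018181 = 0.8981819

0.89818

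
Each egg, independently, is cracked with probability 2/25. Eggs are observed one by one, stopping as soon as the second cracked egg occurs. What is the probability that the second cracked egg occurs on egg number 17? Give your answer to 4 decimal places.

0.0293

Y = trial on which the second success occurs; negative binomial, r=2, p=0.08.
P(Y=17) = C(16,1) · p^2 · (1−p)^15
= 16 · 0.0064 · 0.2863 = 0.029317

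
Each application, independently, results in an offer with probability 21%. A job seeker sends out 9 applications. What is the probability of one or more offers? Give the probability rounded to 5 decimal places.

0.88015

P(at least one) = 1 − P(none) = 1 − (1 − 0.21)^9
= 1 − 0.1198516 = 0.8801484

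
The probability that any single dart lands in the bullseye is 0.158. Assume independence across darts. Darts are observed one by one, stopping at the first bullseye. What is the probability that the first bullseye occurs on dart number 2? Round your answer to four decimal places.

Geometric (trials to first success), p = 0.158.
P(Y = 2) = (1−p)^1 · p = 0.842 · 0.158 = 0.133036

0.1330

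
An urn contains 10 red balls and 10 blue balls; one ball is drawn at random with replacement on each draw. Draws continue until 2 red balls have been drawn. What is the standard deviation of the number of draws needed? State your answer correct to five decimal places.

Y = total draws until the second success; negative binomial with r=2, p=0.50.
SD(Y) = √[r(1−p)/p²] = √(4.0000000) = 2.0000000

2.00000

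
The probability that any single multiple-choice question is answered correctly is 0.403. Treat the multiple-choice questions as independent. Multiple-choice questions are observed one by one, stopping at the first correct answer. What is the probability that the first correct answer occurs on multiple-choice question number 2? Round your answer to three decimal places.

0.241

Geometric (trials to first success), p = 0.403.
P(Y = 2) = (1−p)^1 · p = 0.597 · 0.403 = 0.24059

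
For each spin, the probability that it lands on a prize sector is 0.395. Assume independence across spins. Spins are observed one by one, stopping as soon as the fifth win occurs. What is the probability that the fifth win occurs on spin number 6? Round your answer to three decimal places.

0.029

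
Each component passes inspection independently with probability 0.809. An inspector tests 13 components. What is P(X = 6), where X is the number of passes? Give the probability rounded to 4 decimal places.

0.0045

X ~ Binomial(n=13, p=0.809).
P(X=6) = C(13,6) · p^6 · (1−p)^7
= 1716 · 0.28034 · 9.2733e-06 = 0.004461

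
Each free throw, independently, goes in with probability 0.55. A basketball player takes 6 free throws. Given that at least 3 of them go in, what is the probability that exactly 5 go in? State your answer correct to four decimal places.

X ~ Binomial(6, 0.55). Want P(X=5 | X≥3) = P(X=5) / P(X≥3).
P(X=5) = C(6,5)·0.55^5·0.45^1 = 0.135887
P(X≥3) = 1 − 0.008304 − 0.060894 − 0.186066 = 0.744736
Ratio = 0.135887 / 0.744736 = 0.182463

0.1825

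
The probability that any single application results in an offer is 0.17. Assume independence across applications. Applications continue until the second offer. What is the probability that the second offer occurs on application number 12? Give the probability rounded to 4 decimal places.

Y = trial on which the second success occurs; negative binomial, r=2, p=0.17.
P(Y=12) = C(11,1) · p^2 · (1−p)^10
= 11 · 0.0289 · 0.15516 = 0.049325

0.0493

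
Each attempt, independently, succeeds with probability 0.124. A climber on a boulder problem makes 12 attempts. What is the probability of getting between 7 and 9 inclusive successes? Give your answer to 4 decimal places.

X ~ Binomial(12, 0.124); P(7 ≤ X ≤ 9) = Σ C(12,k) p^k (1−p)^(12−k) over k:
  k=7: C(12,7)·0.124^7·0.876^5 = 0.000184
  k=8: C(12,8)·0.124^8·0.876^4 = 0.000016
  k=9: C(12,9)·0.124^9·0.876^3 = 0.000001
Total = 0.000201

0.0002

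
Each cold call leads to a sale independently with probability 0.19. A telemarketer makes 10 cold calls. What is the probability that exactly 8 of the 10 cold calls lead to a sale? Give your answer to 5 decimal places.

X ~ Binomial(n=10, p=0.19).
P(X=8) = C(10,8) · p^8 · (1−p)^2
= 45 · 1.6984e-06 · 0.6561 = 0.0000501

0.00005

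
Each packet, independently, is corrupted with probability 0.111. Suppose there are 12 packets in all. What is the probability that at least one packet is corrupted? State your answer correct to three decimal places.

P(at least one) = 1 − P(none) = 1 − (1 − 0.111)^12
= 1 − 0.24368 = 0.75632

0.756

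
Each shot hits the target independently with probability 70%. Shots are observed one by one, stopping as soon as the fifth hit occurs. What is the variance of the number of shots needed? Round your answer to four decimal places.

3.0612

Y = total shots until the fifth success; negative binomial with r=5, p=0.70.
Var(Y) = r(1−p)/p² = 5·0.30 / 0.70² = 3.061224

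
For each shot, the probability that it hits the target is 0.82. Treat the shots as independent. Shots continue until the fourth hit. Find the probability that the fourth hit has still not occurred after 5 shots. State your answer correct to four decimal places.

0.2224

Needing more than 5 shots ⇔ fewer than 4 successes in the first 5. With X ~ Binomial(5, 0.82), P(Y > 5) = P(X ≤ 3).
  k=0: C(5,0)·0.82^0·0.18^5 = 0.000189
  k=1: C(5,1)·0.82^1·0.18^4 = 0.004304
  k=2: C(5,2)·0.82^2·0.18^3 = 0.039214
  k=3: C(5,3)·0.82^3·0.18^2 = 0.178643
P(X ≤ 3) = 0.222351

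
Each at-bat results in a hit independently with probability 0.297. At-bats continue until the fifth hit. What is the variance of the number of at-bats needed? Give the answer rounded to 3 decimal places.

39.849

Y = total at-bats until the fifth success; negative binomial with r=5, p=0.297.
Var(Y) = r(1−p)/p² = 5·0.703 / 0.297² = 39.84854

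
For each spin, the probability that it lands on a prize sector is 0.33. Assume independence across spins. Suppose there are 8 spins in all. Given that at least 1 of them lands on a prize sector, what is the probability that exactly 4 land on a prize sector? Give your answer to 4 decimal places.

0.1744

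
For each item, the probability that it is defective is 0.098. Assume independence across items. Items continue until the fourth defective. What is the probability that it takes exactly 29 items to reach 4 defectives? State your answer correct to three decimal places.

0.023

Y = trial on which the fourth success occurs; negative binomial, r=4, p=0.098.
P(Y=29) = C(28,3) · p^4 · (1−p)^25
= 3276 · 9.2237e-05 · 0.075886 = 0.02293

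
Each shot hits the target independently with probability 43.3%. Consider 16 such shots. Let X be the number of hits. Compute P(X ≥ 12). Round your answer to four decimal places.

X ~ Binomial(16, 0.433); P(X ≥ 12) = Σ C(16,k) p^k (1−p)^(16−k) over k:
  k=12: C(16,12)·0.433^12·0.567^4 = 0.008171
  k=13: C(16,13)·0.433^13·0.567^3 = 0.001920
  k=14: C(16,14)·0.433^14·0.567^2 = 0.000314
  k=15: C(16,15)·0.433^15·0.567^1 = 0.000032
  k=16: C(16,16)·0.433^16·0.567^0 = 0.000002
Total = 0.010438

0.0104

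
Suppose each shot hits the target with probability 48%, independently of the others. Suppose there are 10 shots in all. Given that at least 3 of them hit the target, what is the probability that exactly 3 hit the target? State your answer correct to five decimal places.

0.14674

X ~ Binomial(10, 0.48). Want P(X=3 | X≥3) = P(X=3) / P(X≥3).
P(X=3) = C(10,3)·0.48^3·0.52^7 = 0.1364358
P(X≥3) = 1 − 0.0014456 − 0.0133435 − 0.0554270 = 0.9297839
Ratio = 0.1364358 / 0.9297839 = 0.1467393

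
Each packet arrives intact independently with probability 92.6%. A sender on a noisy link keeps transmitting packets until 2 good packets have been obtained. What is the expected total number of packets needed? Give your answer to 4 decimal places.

2.1598

Y = total packets until the second success; negative binomial with r=2, p=0.926.
E[Y] = r / p = 2 / 0.926 = 2.159827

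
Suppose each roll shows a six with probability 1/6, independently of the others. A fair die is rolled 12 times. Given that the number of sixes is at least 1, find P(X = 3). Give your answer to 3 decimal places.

0.222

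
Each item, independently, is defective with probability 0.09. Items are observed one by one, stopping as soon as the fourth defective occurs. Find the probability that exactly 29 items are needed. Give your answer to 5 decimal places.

0.02034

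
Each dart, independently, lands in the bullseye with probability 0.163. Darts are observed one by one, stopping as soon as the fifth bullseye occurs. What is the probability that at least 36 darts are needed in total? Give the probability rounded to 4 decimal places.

Needing more than 35 darts ⇔ fewer than 5 successes in the first 35. With X ~ Binomial(35, 0.163), P(Y > 35) = P(X ≤ 4).
  k=0: C(35,0)·0.163^0·0.837^35 = 0.001974
  k=1: C(35,1)·0.163^1·0.837^34 = 0.013456
  k=2: C(35,2)·0.163^2·0.837^33 = 0.044548
  k=3: C(35,3)·0.163^3·0.837^32 = 0.095430
  k=4: C(35,4)·0.163^4·0.837^31 = 0.148675
P(X ≤ 4) = 0.304085

0.3041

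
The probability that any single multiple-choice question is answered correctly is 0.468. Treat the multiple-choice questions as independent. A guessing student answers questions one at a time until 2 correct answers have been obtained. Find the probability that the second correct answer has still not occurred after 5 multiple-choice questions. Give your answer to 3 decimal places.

0.230

Needing more than 5 multiple-choice questions ⇔ fewer than 2 successes in the first 5. With X ~ Binomial(5, 0.468), P(Y > 5) = P(X ≤ 1).
  k=0: C(5,0)·0.468^0·0.532^5 = 0.04261
  k=1: C(5,1)·0.468^1·0.532^4 = 0.18744
P(X ≤ 1) = 0.23005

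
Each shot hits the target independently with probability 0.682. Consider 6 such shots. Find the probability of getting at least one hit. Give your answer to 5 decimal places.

0.99897

P(at least one) = 1 − P(none) = 1 − (1 − 0.682)^6
= 1 − 0.0010341 = 0.9989659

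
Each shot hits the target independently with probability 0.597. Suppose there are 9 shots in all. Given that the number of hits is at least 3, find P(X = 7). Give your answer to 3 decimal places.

0.162

X ~ Binomial(9, 0.597). Want P(X=7 | X≥3) = P(X=7) / P(X≥3).
P(X=7) = C(9,7)·0.597^7·0.403^2 = 0.15803
P(X≥3) = 1 − 0.00028 − 0.00374 − 0.02215 = 0.97383
Ratio = 0.15803 / 0.97383 = 0.16227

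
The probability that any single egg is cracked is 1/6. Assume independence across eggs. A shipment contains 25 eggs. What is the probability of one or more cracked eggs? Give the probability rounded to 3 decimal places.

0.990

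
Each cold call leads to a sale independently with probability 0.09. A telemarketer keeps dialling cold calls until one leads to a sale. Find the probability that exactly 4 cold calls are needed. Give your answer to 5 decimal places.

Geometric (trials to first success), p = 0.09.
P(Y = 4) = (1−p)^3 · p = 0.75357 · 0.09 = 0.0678214

0.06782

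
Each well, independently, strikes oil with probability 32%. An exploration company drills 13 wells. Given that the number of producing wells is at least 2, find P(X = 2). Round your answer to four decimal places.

X ~ Binomial(13, 0.32). Want P(X=2 | X≥2) = P(X=2) / P(X≥2).
P(X=2) = C(13,2)·0.32^2·0.68^11 = 0.114813
P(X≥2) = 1 − 0.006647 − 0.040663 = 0.952690
Ratio = 0.114813 / 0.952690 = 0.120515

0.1205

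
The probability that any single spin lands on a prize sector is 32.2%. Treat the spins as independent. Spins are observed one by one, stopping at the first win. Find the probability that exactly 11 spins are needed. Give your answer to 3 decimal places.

Geometric (trials to first success), p = 0.322.
P(Y = 11) = (1−p)^10 · p = 0.020526 · 0.322 = 0.00661

0.007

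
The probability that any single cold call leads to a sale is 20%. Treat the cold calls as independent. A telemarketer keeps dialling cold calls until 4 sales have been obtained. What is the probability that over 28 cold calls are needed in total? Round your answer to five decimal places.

Needing more than 28 cold calls ⇔ fewer than 4 successes in the first 28. With X ~ Binomial(28, 0.20), P(Y > 28) = P(X ≤ 3).
  k=0: C(28,0)·0.20^0·0.80^28 = 0.0019343
  k=1: C(28,1)·0.20^1·0.80^27 = 0.0135400
  k=2: C(28,2)·0.20^2·0.80^26 = 0.0456974
  k=3: C(28,3)·0.20^3·0.80^25 = 0.0990110
P(X ≤ 3) = 0.1601827

0.16018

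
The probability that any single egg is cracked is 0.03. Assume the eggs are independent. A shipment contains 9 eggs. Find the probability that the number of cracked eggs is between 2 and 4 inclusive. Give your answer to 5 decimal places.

0.02816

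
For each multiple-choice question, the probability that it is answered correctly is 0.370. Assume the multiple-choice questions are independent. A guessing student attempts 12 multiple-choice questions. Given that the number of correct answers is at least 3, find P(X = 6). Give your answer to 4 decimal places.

X ~ Binomial(12, 0.37). Want P(X=6 | X≥3) = P(X=6) / P(X≥3).
P(X=6) = C(12,6)·0.37^6·0.63^6 = 0.148226
P(X≥3) = 1 − 0.003909 − 0.027550 − 0.088992 = 0.879548
Ratio = 0.148226 / 0.879548 = 0.168526

0.1685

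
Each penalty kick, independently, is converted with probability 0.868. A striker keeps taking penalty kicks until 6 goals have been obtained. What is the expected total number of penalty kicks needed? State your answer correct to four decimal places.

Y = total penalty kicks until the sixth success; negative binomial with r=6, p=0.868.
E[Y] = r / p = 6 / 0.868 = 6.912442

6.9124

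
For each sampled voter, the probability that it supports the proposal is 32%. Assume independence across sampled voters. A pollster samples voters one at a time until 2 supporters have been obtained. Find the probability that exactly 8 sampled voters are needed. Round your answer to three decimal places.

0.071

Y = trial on which the second success occurs; negative binomial, r=2, p=0.32.
P(Y=8) = C(7,1) · p^2 · (1−p)^6
= 7 · 0.1024 · 0.098867 = 0.07087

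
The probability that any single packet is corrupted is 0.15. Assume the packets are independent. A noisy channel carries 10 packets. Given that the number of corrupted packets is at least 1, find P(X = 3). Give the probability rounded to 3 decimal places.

0.162

X ~ Binomial(10, 0.15). Want P(X=3 | X≥1) = P(X=3) / P(X≥1).
P(X=3) = C(10,3)·0.15^3·0.85^7 = 0.12983
P(X≥1) = 1 − 0.19687 = 0.80313
Ratio = 0.12983 / 0.80313 = 0.16166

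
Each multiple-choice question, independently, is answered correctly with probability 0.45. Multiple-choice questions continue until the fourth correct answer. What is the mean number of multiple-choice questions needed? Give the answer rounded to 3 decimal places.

8.889

Y = total multiple-choice questions until the fourth success; negative binomial with r=4, p=0.45.
E[Y] = r / p = 4 / 0.45 = 8.88889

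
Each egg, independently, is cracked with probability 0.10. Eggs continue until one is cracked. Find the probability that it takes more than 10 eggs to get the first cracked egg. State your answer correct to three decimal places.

0.349

Y = number of eggs to the first success; geometric, p = 0.10.
P(Y > 10) = P(first 10 all fail) = (1−p)^10 = 0.34868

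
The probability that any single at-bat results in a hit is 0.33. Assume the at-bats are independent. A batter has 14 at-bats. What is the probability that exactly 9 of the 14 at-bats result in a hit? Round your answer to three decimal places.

X ~ Binomial(n=14, p=0.33).
P(X=9) = C(14,9) · p^9 · (1−p)^5
= 2002 · 4.6411e-05 · 0.13501 = 0.01254

0.013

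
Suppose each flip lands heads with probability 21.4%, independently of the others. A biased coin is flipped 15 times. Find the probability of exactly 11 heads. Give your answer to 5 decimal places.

X ~ Binomial(n=15, p=0.214).
P(X=11) = C(15,11) · p^11 · (1−p)^4
= 1365 · 4.3107e-08 · 0.38167 = 0.0000225

0.00002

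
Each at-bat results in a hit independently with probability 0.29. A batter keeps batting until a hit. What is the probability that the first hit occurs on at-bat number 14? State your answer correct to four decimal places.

0.0034

Geometric (trials to first success), p = 0.29.
P(Y = 14) = (1−p)^13 · p = 0.011651 · 0.29 = 0.003379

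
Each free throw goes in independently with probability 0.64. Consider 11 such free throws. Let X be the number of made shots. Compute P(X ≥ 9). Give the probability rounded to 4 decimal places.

0.1814

X ~ Binomial(11, 0.64); P(X ≥ 9) = Σ C(11,k) p^k (1−p)^(11−k) over k:
  k=9: C(11,9)·0.64^9·0.36^2 = 0.128407
  k=10: C(11,10)·0.64^10·0.36^1 = 0.045656
  k=11: C(11,11)·0.64^11·0.36^0 = 0.007379
Total = 0.181441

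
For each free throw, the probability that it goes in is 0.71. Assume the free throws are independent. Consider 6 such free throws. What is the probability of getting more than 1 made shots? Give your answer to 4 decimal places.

0.9907

X ~ Binomial(6, 0.71); P(X ≥ 2) = Σ C(6,k) p^k (1−p)^(6−k) over k:
  k=2: C(6,2)·0.71^2·0.29^4 = 0.053481
  k=3: C(6,3)·0.71^3·0.29^3 = 0.174582
  k=4: C(6,4)·0.71^4·0.29^2 = 0.320568
  k=5: C(6,5)·0.71^5·0.29^1 = 0.313936
  k=6: C(6,6)·0.71^6·0.29^0 = 0.128100
Total = 0.990667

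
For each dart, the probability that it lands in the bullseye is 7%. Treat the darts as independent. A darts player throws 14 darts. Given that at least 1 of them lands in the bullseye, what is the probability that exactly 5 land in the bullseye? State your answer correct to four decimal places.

X ~ Binomial(14, 0.07). Want P(X=5 | X≥1) = P(X=5) / P(X≥1).
P(X=5) = C(14,5)·0.07^5·0.93^9 = 0.001751
P(X≥1) = 1 − 0.362044 = 0.637956
Ratio = 0.001751 / 0.637956 = 0.002745

0.0027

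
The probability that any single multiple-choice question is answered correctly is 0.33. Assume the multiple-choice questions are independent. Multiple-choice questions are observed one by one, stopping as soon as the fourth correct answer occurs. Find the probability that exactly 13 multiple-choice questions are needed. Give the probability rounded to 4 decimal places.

Y = trial on which the fourth success occurs; negative binomial, r=4, p=0.33.
P(Y=13) = C(12,3) · p^4 · (1−p)^9
= 220 · 0.011859 · 0.027207 = 0.070983

0.0710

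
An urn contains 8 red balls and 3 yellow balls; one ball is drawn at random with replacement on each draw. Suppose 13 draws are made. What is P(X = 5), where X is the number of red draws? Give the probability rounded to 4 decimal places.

X ~ Binomial(n=13, p=0.727273).
P(X=5) = C(13,5) · p^5 · (1−p)^8
= 1287 · 0.20346 · 3.0608e-05 = 0.008015

0.0080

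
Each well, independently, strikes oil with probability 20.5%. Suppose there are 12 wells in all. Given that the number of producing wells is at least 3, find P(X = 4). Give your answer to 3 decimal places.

0.304

X ~ Binomial(12, 0.205). Want P(X=4 | X≥3) = P(X=4) / P(X≥3).
P(X=4) = C(12,4)·0.205^4·0.795^8 = 0.13949
P(X≥3) = 1 − 0.06374 − 0.19723 − 0.27972 = 0.45931
Ratio = 0.13949 / 0.45931 = 0.30370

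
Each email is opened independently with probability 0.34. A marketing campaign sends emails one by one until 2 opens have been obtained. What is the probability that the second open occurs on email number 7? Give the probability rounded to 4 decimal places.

0.0869

Y = trial on which the second success occurs; negative binomial, r=2, p=0.34.
P(Y=7) = C(6,1) · p^2 · (1−p)^5
= 6 · 0.1156 · 0.12523 = 0.086862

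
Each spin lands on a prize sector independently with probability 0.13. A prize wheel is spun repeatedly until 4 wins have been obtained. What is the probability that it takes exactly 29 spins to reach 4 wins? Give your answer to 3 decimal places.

0.029

Y = trial on which the fourth success occurs; negative binomial, r=4, p=0.13.
P(Y=29) = C(28,3) · p^4 · (1−p)^25
= 3276 · 0.00028561 · 0.03076 = 0.02878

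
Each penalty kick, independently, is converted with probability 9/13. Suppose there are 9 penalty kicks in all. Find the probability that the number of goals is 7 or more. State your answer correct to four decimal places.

0.4425

X ~ Binomial(9, 0.692308); P(X ≥ 7) = Σ C(9,k) p^k (1−p)^(9−k) over k:
  k=7: C(9,7)·0.692308^7·0.307692^2 = 0.259794
  k=8: C(9,8)·0.692308^8·0.307692^1 = 0.146134
  k=9: C(9,9)·0.692308^9·0.307692^0 = 0.036534
Total = 0.442462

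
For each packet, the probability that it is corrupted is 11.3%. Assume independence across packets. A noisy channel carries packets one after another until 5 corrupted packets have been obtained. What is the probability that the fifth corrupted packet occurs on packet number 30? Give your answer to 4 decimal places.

Y = trial on which the fifth success occurs; negative binomial, r=5, p=0.113.
P(Y=30) = C(29,4) · p^5 · (1−p)^25
= 23751 · 1.8424e-05 · 0.049899 = 0.021836

0.0218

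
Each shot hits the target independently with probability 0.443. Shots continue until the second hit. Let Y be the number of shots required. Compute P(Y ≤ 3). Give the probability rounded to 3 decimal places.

0.415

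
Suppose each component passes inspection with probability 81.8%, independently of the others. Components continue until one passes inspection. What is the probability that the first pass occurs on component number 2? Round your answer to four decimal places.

0.1489

Geometric (trials to first success), p = 0.818.
P(Y = 2) = (1−p)^1 · p = 0.182 · 0.818 = 0.148876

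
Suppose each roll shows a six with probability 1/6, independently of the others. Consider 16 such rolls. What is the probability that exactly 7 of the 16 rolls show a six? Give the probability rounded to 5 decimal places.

0.00792

X ~ Binomial(n=16, p=0.166667).
P(X=7) = C(16,7) · p^7 · (1−p)^9
= 11440 · 3.5722e-06 · 0.19381 = 0.0079202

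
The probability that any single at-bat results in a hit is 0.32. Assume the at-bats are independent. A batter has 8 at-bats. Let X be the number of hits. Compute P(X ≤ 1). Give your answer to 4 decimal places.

X ~ Binomial(8, 0.32); P(X ≤ 1) = Σ C(8,k) p^k (1−p)^(8−k) over k:
  k=0: C(8,0)·0.32^0·0.68^8 = 0.045716
  k=1: C(8,1)·0.32^1·0.68^7 = 0.172109
Total = 0.217825

0.2178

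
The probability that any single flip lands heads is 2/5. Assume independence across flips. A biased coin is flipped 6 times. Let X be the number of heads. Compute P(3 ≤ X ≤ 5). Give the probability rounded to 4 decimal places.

X ~ Binomial(6, 0.40); P(3 ≤ X ≤ 5) = Σ C(6,k) p^k (1−p)^(6−k) over k:
  k=3: C(6,3)·0.40^3·0.60^3 = 0.276480
  k=4: C(6,4)·0.40^4·0.60^2 = 0.138240
  k=5: C(6,5)·0.40^5·0.60^1 = 0.036864
Total = 0.451584

0.4516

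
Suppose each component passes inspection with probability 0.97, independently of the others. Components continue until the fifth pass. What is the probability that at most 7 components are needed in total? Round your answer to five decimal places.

Finishing within 7 components ⇔ at least 5 successes in the first 7. With X ~ Binomial(7, 0.97), P(Y ≤ 7) = 1 − P(X ≤ 4).
  k=0: C(7,0)·0.97^0·0.03^7 = 0.0000000
  k=1: C(7,1)·0.97^1·0.03^6 = 0.0000000
  k=2: C(7,2)·0.97^2·0.03^5 = 0.0000005
  k=3: C(7,3)·0.97^3·0.03^4 = 0.0000259
  k=4: C(7,4)·0.97^4·0.03^3 = 0.0008366
1 − 0.0008630 = 0.9991370

0.99914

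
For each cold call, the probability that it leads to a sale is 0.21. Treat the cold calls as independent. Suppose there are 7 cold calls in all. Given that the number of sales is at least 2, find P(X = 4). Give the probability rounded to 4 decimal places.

0.0745

X ~ Binomial(7, 0.21). Want P(X=4 | X≥2) = P(X=4) / P(X≥2).
P(X=4) = C(7,4)·0.21^4·0.79^3 = 0.033560
P(X≥2) = 1 − 0.192039 − 0.357339 = 0.450622
Ratio = 0.033560 / 0.450622 = 0.074476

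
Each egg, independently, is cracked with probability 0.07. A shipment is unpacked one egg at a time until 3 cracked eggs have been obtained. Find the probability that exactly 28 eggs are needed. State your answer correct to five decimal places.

Y = trial on which the third success occurs; negative binomial, r=3, p=0.07.
P(Y=28) = C(27,2) · p^3 · (1−p)^25
= 351 · 0.000343 · 0.16296 = 0.0196189

0.01962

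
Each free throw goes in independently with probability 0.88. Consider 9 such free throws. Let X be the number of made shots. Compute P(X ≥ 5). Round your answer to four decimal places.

X ~ Binomial(9, 0.88); P(X ≥ 5) = Σ C(9,k) p^k (1−p)^(9−k) over k:
  k=5: C(9,5)·0.88^5·0.12^4 = 0.013788
  k=6: C(9,6)·0.88^6·0.12^3 = 0.067409
  k=7: C(9,7)·0.88^7·0.12^2 = 0.211857
  k=8: C(9,8)·0.88^8·0.12^1 = 0.388405
  k=9: C(9,9)·0.88^9·0.12^0 = 0.316478
Total = 0.997939

0.9979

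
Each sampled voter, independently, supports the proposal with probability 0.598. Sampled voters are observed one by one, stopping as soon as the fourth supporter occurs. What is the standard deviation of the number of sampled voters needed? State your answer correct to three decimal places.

2.121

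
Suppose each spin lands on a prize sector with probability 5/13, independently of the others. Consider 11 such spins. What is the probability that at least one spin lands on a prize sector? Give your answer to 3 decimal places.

P(at least one) = 1 − P(none) = 1 − (1 − 0.384615)^11
= 1 − 0.00479 = 0.99521

0.995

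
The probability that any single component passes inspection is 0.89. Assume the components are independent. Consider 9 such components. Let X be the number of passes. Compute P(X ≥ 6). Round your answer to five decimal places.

0.98831

X ~ Binomial(9, 0.89); P(X ≥ 6) = Σ C(9,k) p^k (1−p)^(9−k) over k:
  k=6: C(9,6)·0.89^6·0.11^3 = 0.0555645
  k=7: C(9,7)·0.89^7·0.11^2 = 0.1926717
  k=8: C(9,8)·0.89^8·0.11^1 = 0.3897223
  k=9: C(9,9)·0.89^9·0.11^0 = 0.3503564
Total = 0.9883149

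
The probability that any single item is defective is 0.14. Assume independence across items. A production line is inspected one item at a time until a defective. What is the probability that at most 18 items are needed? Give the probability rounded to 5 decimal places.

0.93378

Y = number of items to the first success; geometric, p = 0.14.
P(Y ≤ 18) = 1 − (1−p)^18 = 1 − 0.0662174 = 0.9337826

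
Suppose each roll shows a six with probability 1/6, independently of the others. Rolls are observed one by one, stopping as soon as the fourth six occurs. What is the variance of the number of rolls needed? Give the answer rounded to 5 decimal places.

Y = total rolls until the fourth success; negative binomial with r=4, p=0.166667.
Var(Y) = r(1−p)/p² = 4·0.833333 / 0.166667² = 120.0000000

120.00000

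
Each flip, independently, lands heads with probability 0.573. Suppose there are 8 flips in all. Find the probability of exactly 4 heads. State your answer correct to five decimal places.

0.25086

X ~ Binomial(n=8, p=0.573).
P(X=4) = C(8,4) · p^4 · (1−p)^4
= 70 · 0.1078 · 0.033244 = 0.2508580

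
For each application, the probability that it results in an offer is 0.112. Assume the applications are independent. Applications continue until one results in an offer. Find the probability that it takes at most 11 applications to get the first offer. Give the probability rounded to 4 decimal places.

0.7293

Y = number of applications to the first success; geometric, p = 0.112.
P(Y ≤ 11) = 1 − (1−p)^11 = 1 − 0.270734 = 0.729266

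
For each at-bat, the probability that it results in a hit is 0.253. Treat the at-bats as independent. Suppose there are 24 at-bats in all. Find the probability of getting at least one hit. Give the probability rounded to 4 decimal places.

P(at least one) = 1 − P(none) = 1 − (1 − 0.253)^24
= 1 − 0.000911 = 0.999089

0.9991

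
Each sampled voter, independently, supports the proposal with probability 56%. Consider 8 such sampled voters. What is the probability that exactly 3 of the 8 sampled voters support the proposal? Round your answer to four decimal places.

0.1622

X ~ Binomial(n=8, p=0.56).
P(X=3) = C(8,3) · p^3 · (1−p)^5
= 56 · 0.17562 · 0.016492 = 0.162187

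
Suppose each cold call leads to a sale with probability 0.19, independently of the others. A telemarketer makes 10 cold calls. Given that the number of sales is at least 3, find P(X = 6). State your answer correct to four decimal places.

X ~ Binomial(10, 0.19). Want P(X=6 | X≥3) = P(X=6) / P(X≥3).
P(X=6) = C(10,6)·0.19^6·0.81^4 = 0.004253
P(X≥3) = 1 − 0.121577 − 0.285180 − 0.301023 = 0.292220
Ratio = 0.004253 / 0.292220 = 0.014554

0.0146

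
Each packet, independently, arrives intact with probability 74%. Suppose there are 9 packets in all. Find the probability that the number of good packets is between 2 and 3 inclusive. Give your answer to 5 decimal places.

X ~ Binomial(9, 0.74); P(2 ≤ X ≤ 3) = Σ C(9,k) p^k (1−p)^(9−k) over k:
  k=2: C(9,2)·0.74^2·0.26^7 = 0.0015834
  k=3: C(9,3)·0.74^3·0.26^6 = 0.0105151
Total = 0.0120985

0.01210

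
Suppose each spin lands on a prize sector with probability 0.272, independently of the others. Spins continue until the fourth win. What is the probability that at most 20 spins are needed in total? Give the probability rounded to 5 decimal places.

0.83486

Finishing within 20 spins ⇔ at least 4 successes in the first 20. With X ~ Binomial(20, 0.272), P(Y ≤ 20) = 1 − P(X ≤ 3).
  k=0: C(20,0)·0.272^0·0.728^20 = 0.0017483
  k=1: C(20,1)·0.272^1·0.728^19 = 0.0130646
  k=2: C(20,2)·0.272^2·0.728^18 = 0.0463720
  k=3: C(20,3)·0.272^3·0.728^17 = 0.1039549
1 − 0.1651399 = 0.8348601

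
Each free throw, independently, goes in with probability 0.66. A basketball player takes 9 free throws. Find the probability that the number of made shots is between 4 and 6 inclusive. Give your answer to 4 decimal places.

0.5924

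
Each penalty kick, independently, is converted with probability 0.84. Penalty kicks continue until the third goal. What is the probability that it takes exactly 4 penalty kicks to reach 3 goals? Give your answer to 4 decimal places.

Y = trial on which the third success occurs; negative binomial, r=3, p=0.84.
P(Y=4) = C(3,2) · p^3 · (1−p)^1
= 3 · 0.5927 · 0.16 = 0.284498

0.2845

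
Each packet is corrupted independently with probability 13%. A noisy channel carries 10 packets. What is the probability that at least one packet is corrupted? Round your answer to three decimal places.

0.752

P(at least one) = 1 − P(none) = 1 − (1 − 0.13)^10
= 1 − 0.24842 = 0.75158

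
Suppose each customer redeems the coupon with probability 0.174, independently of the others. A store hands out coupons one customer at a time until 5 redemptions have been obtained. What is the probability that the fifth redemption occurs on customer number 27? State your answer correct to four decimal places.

Y = trial on which the fifth success occurs; negative binomial, r=5, p=0.174.
P(Y=27) = C(26,4) · p^5 · (1−p)^22
= 14950 · 0.00015949 · 0.014913 = 0.035559

0.0356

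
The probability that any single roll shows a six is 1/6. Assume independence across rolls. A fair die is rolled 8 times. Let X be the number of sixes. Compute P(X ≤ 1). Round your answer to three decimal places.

0.605

X ~ Binomial(8, 0.166667); P(X ≤ 1) = Σ C(8,k) p^k (1−p)^(8−k) over k:
  k=0: C(8,0)·0.166667^0·0.833333^8 = 0.23257
  k=1: C(8,1)·0.166667^1·0.833333^7 = 0.37211
Total = 0.60468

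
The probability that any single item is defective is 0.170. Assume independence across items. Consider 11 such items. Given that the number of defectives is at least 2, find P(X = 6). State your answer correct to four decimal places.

X ~ Binomial(11, 0.17). Want P(X=6 | X≥2) = P(X=6) / P(X≥2).
P(X=6) = C(11,6)·0.17^6·0.83^5 = 0.004393
P(X≥2) = 1 − 0.128783 − 0.290150 = 0.581067
Ratio = 0.004393 / 0.581067 = 0.007560

0.0076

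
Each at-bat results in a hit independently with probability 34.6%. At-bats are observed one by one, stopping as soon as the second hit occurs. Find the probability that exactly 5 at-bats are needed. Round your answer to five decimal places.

Y = trial on which the second success occurs; negative binomial, r=2, p=0.346.
P(Y=5) = C(4,1) · p^2 · (1−p)^3
= 4 · 0.11972 · 0.27973 = 0.1339508

0.13395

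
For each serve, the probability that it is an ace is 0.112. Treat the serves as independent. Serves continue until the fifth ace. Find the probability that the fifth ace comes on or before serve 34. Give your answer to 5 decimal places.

0.33119

Finishing within 34 serves ⇔ at least 5 successes in the first 34. With X ~ Binomial(34, 0.112), P(Y ≤ 34) = 1 − P(X ≤ 4).
  k=0: C(34,0)·0.112^0·0.888^34 = 0.0176214
  k=1: C(34,1)·0.112^1·0.888^33 = 0.0755657
  k=2: C(34,2)·0.112^2·0.888^32 = 0.1572584
  k=3: C(34,3)·0.112^3·0.888^31 = 0.2115668
  k=4: C(34,4)·0.112^4·0.888^30 = 0.2068018
1 − 0.6688142 = 0.3311858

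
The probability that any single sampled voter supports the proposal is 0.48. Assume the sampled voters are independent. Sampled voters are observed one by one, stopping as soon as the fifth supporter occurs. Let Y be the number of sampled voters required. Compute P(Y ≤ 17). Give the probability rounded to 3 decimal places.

0.964

Finishing within 17 sampled voters ⇔ at least 5 successes in the first 17. With X ~ Binomial(17, 0.48), P(Y ≤ 17) = 1 − P(X ≤ 4).
  k=0: C(17,0)·0.48^0·0.52^17 = 0.00001
  k=1: C(17,1)·0.48^1·0.52^16 = 0.00023
  k=2: C(17,2)·0.48^2·0.52^15 = 0.00172
  k=3: C(17,3)·0.48^3·0.52^14 = 0.00795
  k=4: C(17,4)·0.48^4·0.52^13 = 0.02568
1 − 0.03560 = 0.96440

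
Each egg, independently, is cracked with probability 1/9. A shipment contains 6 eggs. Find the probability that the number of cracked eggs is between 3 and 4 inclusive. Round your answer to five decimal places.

X ~ Binomial(6, 0.111111); P(3 ≤ X ≤ 4) = Σ C(6,k) p^k (1−p)^(6−k) over k:
  k=3: C(6,3)·0.111111^3·0.888889^3 = 0.0192684
  k=4: C(6,4)·0.111111^4·0.888889^2 = 0.0018064
Total = 0.0210748

0.02107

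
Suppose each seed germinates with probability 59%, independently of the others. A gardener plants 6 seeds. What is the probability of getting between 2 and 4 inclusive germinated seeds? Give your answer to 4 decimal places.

X ~ Binomial(6, 0.59); P(2 ≤ X ≤ 4) = Σ C(6,k) p^k (1−p)^(6−k) over k:
  k=2: C(6,2)·0.59^2·0.41^4 = 0.147547
  k=3: C(6,3)·0.59^3·0.41^3 = 0.283099
  k=4: C(6,4)·0.59^4·0.41^2 = 0.305539
Total = 0.736185

0.7362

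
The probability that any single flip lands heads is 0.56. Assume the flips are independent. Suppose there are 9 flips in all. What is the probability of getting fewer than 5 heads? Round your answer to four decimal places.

0.3551

X ~ Binomial(9, 0.56); P(X ≤ 4) = Σ C(9,k) p^k (1−p)^(9−k) over k:
  k=0: C(9,0)·0.56^0·0.44^9 = 0.000618
  k=1: C(9,1)·0.56^1·0.44^8 = 0.007080
  k=2: C(9,2)·0.56^2·0.44^7 = 0.036045
  k=3: C(9,3)·0.56^3·0.44^6 = 0.107043
  k=4: C(9,4)·0.56^4·0.44^5 = 0.204355
Total = 0.355142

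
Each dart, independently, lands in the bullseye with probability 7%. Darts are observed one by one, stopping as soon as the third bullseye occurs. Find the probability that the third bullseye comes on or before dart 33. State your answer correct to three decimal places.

Finishing within 33 darts ⇔ at least 3 successes in the first 33. With X ~ Binomial(33, 0.07), P(Y ≤ 33) = 1 − P(X ≤ 2).
  k=0: C(33,0)·0.07^0·0.93^33 = 0.09119
  k=1: C(33,1)·0.07^1·0.93^32 = 0.22650
  k=2: C(33,2)·0.07^2·0.93^31 = 0.27277
1 − 0.59046 = 0.40954

0.410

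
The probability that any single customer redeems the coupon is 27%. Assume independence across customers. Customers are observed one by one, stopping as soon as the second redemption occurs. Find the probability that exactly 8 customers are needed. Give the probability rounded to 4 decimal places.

Y = trial on which the second success occurs; negative binomial, r=2, p=0.27.
P(Y=8) = C(7,1) · p^2 · (1−p)^6
= 7 · 0.0729 · 0.15133 = 0.077226

0.0772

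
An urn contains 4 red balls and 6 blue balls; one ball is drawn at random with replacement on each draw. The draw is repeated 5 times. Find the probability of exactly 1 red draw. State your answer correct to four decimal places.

0.2592

X ~ Binomial(n=5, p=0.40).
P(X=1) = C(5,1) · p^1 · (1−p)^4
= 5 · 0.4 · 0.1296 = 0.259200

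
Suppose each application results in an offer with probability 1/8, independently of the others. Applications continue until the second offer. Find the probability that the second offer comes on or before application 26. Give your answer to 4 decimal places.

0.8536

Finishing within 26 applications ⇔ at least 2 successes in the first 26. With X ~ Binomial(26, 0.125), P(Y ≤ 26) = 1 − P(X ≤ 1).
  k=0: C(26,0)·0.125^0·0.875^26 = 0.031061
  k=1: C(26,1)·0.125^1·0.875^25 = 0.115368
1 − 0.146428 = 0.853572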